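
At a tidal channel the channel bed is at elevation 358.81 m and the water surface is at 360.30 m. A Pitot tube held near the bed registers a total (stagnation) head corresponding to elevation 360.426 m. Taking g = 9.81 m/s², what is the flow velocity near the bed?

Near the bed, under hydrostatic conditions, the piezometric head (z + ψ) equals the free-surface elevation, 360.30 m.
Velocity head = total − piezometric = 360.426 − 360.30 = 0.126 m.
v = √(2g·h_v) = √(2 × 9.81 × 0.126) = 1.57 m/s.

v ≈ 1.57 m/s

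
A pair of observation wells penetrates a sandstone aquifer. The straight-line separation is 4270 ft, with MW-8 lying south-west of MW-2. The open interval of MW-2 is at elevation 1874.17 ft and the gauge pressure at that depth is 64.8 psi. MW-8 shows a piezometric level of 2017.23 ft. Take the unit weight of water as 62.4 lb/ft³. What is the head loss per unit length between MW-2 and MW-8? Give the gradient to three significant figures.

i ≈ 0.00152 ft/ft

Pressure head at MW-2: ψ = 144·P/γ = 144 × 64.8 / 62.4 = 149.54 ft.
Total head at MW-2: h = z + ψ = 1874.17 + 149.54 = 2023.71 ft.
Total head at MW-8: h = 2017.23 ft (water level in the piezometer is the total head).
Head difference: h(MW-2) − h(MW-8) = 2023.71 − 2017.23 = 6.48 ft.
Hydraulic gradient: i = |Δh| / L = 6.48 / 4270 = 0.00152.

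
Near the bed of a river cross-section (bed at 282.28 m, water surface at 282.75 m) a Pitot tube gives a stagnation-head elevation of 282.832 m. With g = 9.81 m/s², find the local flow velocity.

v ≈ 1.27 m/s

Near the bed, under hydrostatic conditions, the piezometric head (z + ψ) equals the free-surface elevation, 282.75 m.
Velocity head = total − piezometric = 282.832 − 282.75 = 0.082 m.
v = √(2g·h_v) = √(2 × 9.81 × 0.082) = 1.27 m/s.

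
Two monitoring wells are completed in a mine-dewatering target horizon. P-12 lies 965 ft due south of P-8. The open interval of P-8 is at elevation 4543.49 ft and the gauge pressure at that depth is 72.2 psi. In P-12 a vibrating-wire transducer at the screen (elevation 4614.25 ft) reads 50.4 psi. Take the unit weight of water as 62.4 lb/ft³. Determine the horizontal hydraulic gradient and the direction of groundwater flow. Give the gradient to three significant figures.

Pressure head at P-8: ψ = 144·P/γ = 144 × 72.2 / 62.4 = 166.62 ft.
Total head at P-8: h = z + ψ = 4543.49 + 166.62 = 4710.11 ft.
Pressure head at P-12: ψ = 144·P/γ = 144 × 50.4 / 62.4 = 116.31 ft.
Total head at P-12: h = z + ψ = 4614.25 + 116.31 = 4730.56 ft.
Head difference: h(P-8) − h(P-12) = 4710.11 − 4730.56 = -20.45 ft.
Hydraulic gradient: i = |Δh| / L = 20.45 / 965 = 0.0212.
Flow is from higher to lower head: from P-12 toward P-8, i.e. toward the north.

i ≈ 0.0212; groundwater flows toward the north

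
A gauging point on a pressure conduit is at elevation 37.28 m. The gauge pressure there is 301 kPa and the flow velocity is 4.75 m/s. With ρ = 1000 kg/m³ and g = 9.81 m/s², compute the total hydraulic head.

h ≈ 69.11 m

Pressure head ψ = P/(ρg) = 301×1000 / (1000 × 9.81) = 30.68 m.
Velocity head = v²/(2g) = 4.75² / (2 × 9.81) = 1.150 m.
h = z + ψ + v²/(2g) = 37.28 + 30.68 + 1.150 = 69.11 m.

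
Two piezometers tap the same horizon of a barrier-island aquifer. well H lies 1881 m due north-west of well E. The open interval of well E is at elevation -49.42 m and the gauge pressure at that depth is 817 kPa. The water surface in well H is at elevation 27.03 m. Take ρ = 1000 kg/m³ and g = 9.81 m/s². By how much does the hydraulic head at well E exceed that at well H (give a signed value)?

Δh ≈ 6.83 m

Pressure head at well E: ψ = P/(ρg) = 817×1000 / (1000 × 9.81) = 83.28 m.
Total head at well E: h = z + ψ = -49.42 + 83.28 = 33.86 m.
Total head at well H: h = 27.03 m (water level in the piezometer is the total head).
Head difference: h(well E) − h(well H) = 33.86 − 27.03 = 6.83 m.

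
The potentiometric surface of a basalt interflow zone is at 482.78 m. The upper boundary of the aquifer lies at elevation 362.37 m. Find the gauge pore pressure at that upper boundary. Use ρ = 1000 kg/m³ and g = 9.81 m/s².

Pressure head at the aquifer top: ψ = h − z = 482.78 − 362.37 = 120.41 m.
P = ρgψ = 1000 × 9.81 × 120.41 = 1181222 Pa ≈ 1180 kPa.

P ≈ 1180 kPa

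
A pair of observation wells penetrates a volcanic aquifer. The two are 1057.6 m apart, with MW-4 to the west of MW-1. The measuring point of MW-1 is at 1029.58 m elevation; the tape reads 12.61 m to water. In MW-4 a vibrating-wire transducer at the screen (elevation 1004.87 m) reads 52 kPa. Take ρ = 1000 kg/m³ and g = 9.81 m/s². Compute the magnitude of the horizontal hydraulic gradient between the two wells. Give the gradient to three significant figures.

i ≈ 0.00643

Total head at MW-1: h = 1029.58 − 12.61 = 1016.97 m.
Pressure head at MW-4: ψ = P/(ρg) = 52×1000 / (1000 × 9.81) = 5.30 m.
Total head at MW-4: h = z + ψ = 1004.87 + 5.30 = 1010.17 m.
Head difference: h(MW-1) − h(MW-4) = 1016.97 − 1010.17 = 6.80 m.
Hydraulic gradient: i = |Δh| / L = 6.80 / 1057.6 = 0.00643.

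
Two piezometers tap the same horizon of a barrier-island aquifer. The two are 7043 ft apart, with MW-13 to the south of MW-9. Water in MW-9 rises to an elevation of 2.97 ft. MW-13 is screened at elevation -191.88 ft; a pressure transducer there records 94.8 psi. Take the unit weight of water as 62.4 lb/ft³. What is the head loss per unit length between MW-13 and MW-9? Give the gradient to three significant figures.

Total head at MW-9: h = 2.97 ft (water level in the piezometer is the total head).
Pressure head at MW-13: ψ = 144·P/γ = 144 × 94.8 / 62.4 = 218.77 ft.
Total head at MW-13: h = z + ψ = -191.88 + 218.77 = 26.89 ft.
Head difference: h(MW-9) − h(MW-13) = 2.97 − 26.89 = -23.92 ft.
Hydraulic gradient: i = |Δh| / L = 23.92 / 7043 = 0.00340.

i ≈ 0.00340 ft/ft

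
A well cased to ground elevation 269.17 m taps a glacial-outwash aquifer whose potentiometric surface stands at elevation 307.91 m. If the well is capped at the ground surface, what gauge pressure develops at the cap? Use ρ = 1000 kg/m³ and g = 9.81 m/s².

P ≈ 380 kPa

Head above the cap: Δh = 307.91 − 269.17 = 38.74 m.
P = ρgΔh = 1000 × 9.81 × 38.74 = 380039 Pa ≈ 380 kPa.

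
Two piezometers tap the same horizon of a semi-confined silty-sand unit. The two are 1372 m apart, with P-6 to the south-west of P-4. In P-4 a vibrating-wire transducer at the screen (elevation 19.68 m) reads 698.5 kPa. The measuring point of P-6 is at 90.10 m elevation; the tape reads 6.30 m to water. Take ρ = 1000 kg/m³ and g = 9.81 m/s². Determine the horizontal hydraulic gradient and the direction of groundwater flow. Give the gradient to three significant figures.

Pressure head at P-4: ψ = P/(ρg) = 698.5×1000 / (1000 × 9.81) = 71.20 m.
Total head at P-4: h = z + ψ = 19.68 + 71.20 = 90.88 m.
Total head at P-6: h = 90.10 − 6.30 = 83.80 m.
Head difference: h(P-4) − h(P-6) = 90.88 − 83.80 = 7.08 m.
Hydraulic gradient: i = |Δh| / L = 7.08 / 1372 = 0.00516.
Flow is from higher to lower head: from P-4 toward P-6, i.e. toward the south-west.

i ≈ 0.00516; groundwater flows toward the south-west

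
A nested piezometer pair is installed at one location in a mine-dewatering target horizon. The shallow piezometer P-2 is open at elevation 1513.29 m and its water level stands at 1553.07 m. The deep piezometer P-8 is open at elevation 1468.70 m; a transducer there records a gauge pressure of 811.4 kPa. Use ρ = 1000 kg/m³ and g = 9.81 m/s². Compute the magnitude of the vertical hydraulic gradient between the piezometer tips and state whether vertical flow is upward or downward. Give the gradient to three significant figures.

|i_v| ≈ 0.0372; vertical flow is downward

Total head at P-2: h = 1553.07 m (water level in the standpipe).
Pressure head at P-8: ψ = P/(ρg) = 811.4×1000 / (1000 × 9.81) = 82.71 m.
Total head at P-8: h = z + ψ = 1468.70 + 82.71 = 1551.41 m.
Δh = h(P-2) − h(P-8) = 1553.07 − 1551.41 = 1.66 m.
Vertical separation Δz = 1513.29 − 1468.70 = 44.59 m.
|i_v| = |Δh| / Δz = 1.66 / 44.59 = 0.0372.
Head is higher in the shallow piezometer, so vertical flow is downward (recharge condition).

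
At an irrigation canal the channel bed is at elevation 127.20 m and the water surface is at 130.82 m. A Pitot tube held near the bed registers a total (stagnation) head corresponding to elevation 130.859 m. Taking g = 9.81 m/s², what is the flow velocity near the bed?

Near the bed, under hydrostatic conditions, the piezometric head (z + ψ) equals the free-surface elevation, 130.82 m.
Velocity head = total − piezometric = 130.859 − 130.82 = 0.039 m.
v = √(2g·h_v) = √(2 × 9.81 × 0.039) = 0.875 m/s.

v ≈ 0.875 m/s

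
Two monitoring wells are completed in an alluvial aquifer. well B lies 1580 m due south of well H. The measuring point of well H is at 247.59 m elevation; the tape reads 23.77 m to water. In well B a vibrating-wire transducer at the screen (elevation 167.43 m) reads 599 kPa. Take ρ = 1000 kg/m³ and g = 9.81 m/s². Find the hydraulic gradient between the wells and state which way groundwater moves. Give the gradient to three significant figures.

i ≈ 0.00296; groundwater flows toward the north

Total head at well H: h = 247.59 − 23.77 = 223.82 m.
Pressure head at well B: ψ = P/(ρg) = 599×1000 / (1000 × 9.81) = 61.06 m.
Total head at well B: h = z + ψ = 167.43 + 61.06 = 228.49 m.
Head difference: h(well H) − h(well B) = 223.82 − 228.49 = -4.67 m.
Hydraulic gradient: i = |Δh| / L = 4.67 / 1580 = 0.00296.
Flow is from higher to lower head: from well B toward well H, i.e. toward the north.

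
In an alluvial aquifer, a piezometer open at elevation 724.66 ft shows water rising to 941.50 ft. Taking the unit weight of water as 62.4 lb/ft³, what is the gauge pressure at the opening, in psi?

Pressure head ψ = h − z = 941.50 − 724.66 = 216.84 ft.
P = γ·ψ / 144 = 62.4 × 216.84 / 144 = 94.0 psi.

P ≈ 94.0 psi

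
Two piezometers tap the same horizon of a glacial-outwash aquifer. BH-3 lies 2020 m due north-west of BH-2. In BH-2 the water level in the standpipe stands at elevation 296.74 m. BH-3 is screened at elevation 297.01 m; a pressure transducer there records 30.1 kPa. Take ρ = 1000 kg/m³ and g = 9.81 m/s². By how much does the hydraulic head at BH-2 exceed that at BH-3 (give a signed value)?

Total head at BH-2: h = 296.74 m (water level in the piezometer is the total head).
Pressure head at BH-3: ψ = P/(ρg) = 30.1×1000 / (1000 × 9.81) = 3.07 m.
Total head at BH-3: h = z + ψ = 297.01 + 3.07 = 300.08 m.
Head difference: h(BH-2) − h(BH-3) = 296.74 − 300.08 = -3.34 m.

Δh ≈ -3.34 m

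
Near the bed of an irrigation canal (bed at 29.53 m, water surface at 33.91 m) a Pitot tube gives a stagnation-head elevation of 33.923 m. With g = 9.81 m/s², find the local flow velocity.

Near the bed, under hydrostatic conditions, the piezometric head (z + ψ) equals the free-surface elevation, 33.91 m.
Velocity head = total − piezometric = 33.923 − 33.91 = 0.013 m.
v = √(2g·h_v) = √(2 × 9.81 × 0.013) = 0.505 m/s.

v ≈ 0.505 m/s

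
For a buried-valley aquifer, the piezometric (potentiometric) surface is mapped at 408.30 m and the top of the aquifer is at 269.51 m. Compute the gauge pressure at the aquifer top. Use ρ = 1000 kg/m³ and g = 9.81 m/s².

P ≈ 1360 kPa

Pressure head at the aquifer top: ψ = h − z = 408.30 − 269.51 = 138.79 m.
P = ρgψ = 1000 × 9.81 × 138.79 = 1361530 Pa ≈ 1360 kPa.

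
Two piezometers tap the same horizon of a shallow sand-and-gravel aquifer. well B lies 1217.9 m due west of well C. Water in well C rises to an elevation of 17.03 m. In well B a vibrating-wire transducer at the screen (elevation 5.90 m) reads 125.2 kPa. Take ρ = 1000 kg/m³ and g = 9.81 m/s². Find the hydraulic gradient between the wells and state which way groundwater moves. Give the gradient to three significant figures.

Total head at well C: h = 17.03 m (water level in the piezometer is the total head).
Pressure head at well B: ψ = P/(ρg) = 125.2×1000 / (1000 × 9.81) = 12.76 m.
Total head at well B: h = z + ψ = 5.90 + 12.76 = 18.66 m.
Head difference: h(well C) − h(well B) = 17.03 − 18.66 = -1.63 m.
Hydraulic gradient: i = |Δh| / L = 1.63 / 1217.9 = 0.00134.
Flow is from higher to lower head: from well B toward well C, i.e. toward the east.

i ≈ 0.00134; groundwater flows toward the east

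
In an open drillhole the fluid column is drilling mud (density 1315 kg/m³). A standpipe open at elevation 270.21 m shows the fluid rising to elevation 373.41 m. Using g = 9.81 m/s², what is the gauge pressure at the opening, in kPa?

Pressure head ψ = h − z = 373.41 − 270.21 = 103.20 m.
P = ρgψ = 1315 × 9.81 × 103.20 = 1331295 Pa ≈ 1330 kPa.

P ≈ 1330 kPa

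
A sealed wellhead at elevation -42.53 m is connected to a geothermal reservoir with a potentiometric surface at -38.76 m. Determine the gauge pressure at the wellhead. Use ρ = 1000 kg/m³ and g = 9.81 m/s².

P ≈ 37.0 kPa

Head above the cap: Δh = -38.76 − (-42.53) = 3.77 m.
P = ρgΔh = 1000 × 9.81 × 3.77 = 36984 Pa ≈ 37.0 kPa.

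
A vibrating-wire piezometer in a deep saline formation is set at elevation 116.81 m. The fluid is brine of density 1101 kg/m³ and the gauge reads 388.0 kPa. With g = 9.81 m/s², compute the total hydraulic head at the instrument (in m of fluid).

ψ = P/(ρg) = 388.0×1000 / (1101 × 9.81) = 35.92 m.
h = z + ψ = 116.81 + 35.92 = 152.73 m.

h ≈ 152.73 m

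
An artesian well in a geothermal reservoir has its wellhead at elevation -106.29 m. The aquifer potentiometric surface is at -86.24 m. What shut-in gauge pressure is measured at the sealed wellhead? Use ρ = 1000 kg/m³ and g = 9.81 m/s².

Head above the cap: Δh = -86.24 − (-106.29) = 20.05 m.
P = ρgΔh = 1000 × 9.81 × 20.05 = 196690 Pa ≈ 197 kPa.

P ≈ 197 kPa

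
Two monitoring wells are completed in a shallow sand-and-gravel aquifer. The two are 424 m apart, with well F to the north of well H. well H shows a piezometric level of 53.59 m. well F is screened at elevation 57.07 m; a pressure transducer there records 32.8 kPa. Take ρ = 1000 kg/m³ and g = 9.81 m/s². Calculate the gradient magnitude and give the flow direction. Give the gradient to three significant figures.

i ≈ 0.0161; groundwater flows toward the south

Total head at well H: h = 53.59 m (water level in the piezometer is the total head).
Pressure head at well F: ψ = P/(ρg) = 32.8×1000 / (1000 × 9.81) = 3.34 m.
Total head at well F: h = z + ψ = 57.07 + 3.34 = 60.41 m.
Head difference: h(well H) − h(well F) = 53.59 − 60.41 = -6.82 m.
Hydraulic gradient: i = |Δh| / L = 6.82 / 424 = 0.0161.
Flow is from higher to lower head: from well F toward well H, i.e. toward the south.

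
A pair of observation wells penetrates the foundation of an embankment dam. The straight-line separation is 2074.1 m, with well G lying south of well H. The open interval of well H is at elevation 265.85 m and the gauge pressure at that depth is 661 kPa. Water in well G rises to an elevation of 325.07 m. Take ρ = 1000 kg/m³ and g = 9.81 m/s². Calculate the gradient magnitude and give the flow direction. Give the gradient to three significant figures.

i ≈ 0.00393; groundwater flows toward the south

Pressure head at well H: ψ = P/(ρg) = 661×1000 / (1000 × 9.81) = 67.38 m.
Total head at well H: h = z + ψ = 265.85 + 67.38 = 333.23 m.
Total head at well G: h = 325.07 m (water level in the piezometer is the total head).
Head difference: h(well H) − h(well G) = 333.23 − 325.07 = 8.16 m.
Hydraulic gradient: i = |Δh| / L = 8.16 / 2074.1 = 0.00393.
Flow is from higher to lower head: from well H toward well G, i.e. toward the south.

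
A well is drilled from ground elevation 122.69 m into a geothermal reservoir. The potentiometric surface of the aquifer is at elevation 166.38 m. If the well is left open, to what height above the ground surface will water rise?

Water rises to the potentiometric surface, so the rise above ground = 166.38 − 122.69 = 43.69 m.

≈ 43.69 m above ground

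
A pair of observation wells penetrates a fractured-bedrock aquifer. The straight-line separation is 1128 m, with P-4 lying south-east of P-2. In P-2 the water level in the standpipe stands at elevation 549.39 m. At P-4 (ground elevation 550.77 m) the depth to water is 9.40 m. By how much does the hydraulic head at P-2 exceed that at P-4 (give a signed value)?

Total head at P-2: h = 549.39 m (water level in the piezometer is the total head).
Total head at P-4: h = 550.77 − 9.40 = 541.37 m.
Head difference: h(P-2) − h(P-4) = 549.39 − 541.37 = 8.02 m.

Δh ≈ 8.02 m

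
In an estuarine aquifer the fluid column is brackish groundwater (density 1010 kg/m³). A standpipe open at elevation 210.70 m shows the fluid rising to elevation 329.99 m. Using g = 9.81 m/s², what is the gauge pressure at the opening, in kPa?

Pressure head ψ = h − z = 329.99 − 210.70 = 119.29 m.
P = ρgψ = 1010 × 9.81 × 119.29 = 1181937 Pa ≈ 1180 kPa.

P ≈ 1180 kPa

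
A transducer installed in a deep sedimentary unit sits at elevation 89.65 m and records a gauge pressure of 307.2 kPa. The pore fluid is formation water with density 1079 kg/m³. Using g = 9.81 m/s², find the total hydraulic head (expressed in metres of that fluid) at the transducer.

h ≈ 118.67 m

ψ = P/(ρg) = 307.2×1000 / (1079 × 9.81) = 29.02 m.
h = z + ψ = 89.65 + 29.02 = 118.67 m.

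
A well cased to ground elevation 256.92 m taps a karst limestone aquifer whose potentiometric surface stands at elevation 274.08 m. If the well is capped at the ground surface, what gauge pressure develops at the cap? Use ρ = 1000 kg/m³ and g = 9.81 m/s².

P ≈ 168 kPa

Head above the cap: Δh = 274.08 − 256.92 = 17.16 m.
P = ρgΔh = 1000 × 9.81 × 17.16 = 168340 Pa ≈ 168 kPa.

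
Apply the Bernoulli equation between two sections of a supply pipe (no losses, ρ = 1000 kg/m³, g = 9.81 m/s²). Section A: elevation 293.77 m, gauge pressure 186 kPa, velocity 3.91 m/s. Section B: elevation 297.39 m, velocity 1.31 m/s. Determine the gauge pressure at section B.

P₂ ≈ 157 kPa

Pressure head at A: ψ₁ = P₁/(ρg) = 186×1000 / (1000 × 9.81) = 18.96 m.
Velocity heads: v₁²/2g = 3.91²/19.62 = 0.779 m; v₂²/2g = 1.31²/19.62 = 0.087 m.
Total head H = z₁ + ψ₁ + v₁²/2g = 293.77 + 18.96 + 0.779 = 313.51 m.
ψ₂ = H − z₂ − v₂²/2g = 313.51 − 297.39 − 0.087 = 16.03 m.
P₂ = ρgψ₂ = 1000 × 9.81 × 16.03 ≈ 157 kPa.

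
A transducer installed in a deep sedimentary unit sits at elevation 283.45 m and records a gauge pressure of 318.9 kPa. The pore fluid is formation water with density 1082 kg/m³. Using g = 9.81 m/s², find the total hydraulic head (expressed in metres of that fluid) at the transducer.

h ≈ 313.49 m

ψ = P/(ρg) = 318.9×1000 / (1082 × 9.81) = 30.04 m.
h = z + ψ = 283.45 + 30.04 = 313.49 m.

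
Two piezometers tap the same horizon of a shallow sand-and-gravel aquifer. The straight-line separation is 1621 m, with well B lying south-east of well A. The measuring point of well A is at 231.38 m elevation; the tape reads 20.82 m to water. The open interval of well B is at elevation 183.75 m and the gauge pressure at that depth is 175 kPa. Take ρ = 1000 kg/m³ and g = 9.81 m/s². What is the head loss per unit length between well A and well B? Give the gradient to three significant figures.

i ≈ 0.00553 m/m

Total head at well A: h = 231.38 − 20.82 = 210.56 m.
Pressure head at well B: ψ = P/(ρg) = 175×1000 / (1000 × 9.81) = 17.84 m.
Total head at well B: h = z + ψ = 183.75 + 17.84 = 201.59 m.
Head difference: h(well A) − h(well B) = 210.56 − 201.59 = 8.97 m.
Hydraulic gradient: i = |Δh| / L = 8.97 / 1621 = 0.00553.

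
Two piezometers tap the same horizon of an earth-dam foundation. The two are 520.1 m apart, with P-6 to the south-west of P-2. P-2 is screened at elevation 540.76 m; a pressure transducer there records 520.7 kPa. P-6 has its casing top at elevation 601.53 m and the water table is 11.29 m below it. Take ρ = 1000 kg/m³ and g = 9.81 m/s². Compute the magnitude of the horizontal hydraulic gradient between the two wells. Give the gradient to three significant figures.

Pressure head at P-2: ψ = P/(ρg) = 520.7×1000 / (1000 × 9.81) = 53.08 m.
Total head at P-2: h = z + ψ = 540.76 + 53.08 = 593.84 m.
Total head at P-6: h = 601.53 − 11.29 = 590.24 m.
Head difference: h(P-2) − h(P-6) = 593.84 − 590.24 = 3.60 m.
Hydraulic gradient: i = |Δh| / L = 3.60 / 520.1 = 0.00692.

i ≈ 0.00692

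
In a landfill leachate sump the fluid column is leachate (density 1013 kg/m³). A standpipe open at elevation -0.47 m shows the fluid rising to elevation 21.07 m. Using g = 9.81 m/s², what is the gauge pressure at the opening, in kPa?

P ≈ 214 kPa

Pressure head ψ = h − z = 21.07 − (-0.47) = 21.54 m.
P = ρgψ = 1013 × 9.81 × 21.54 = 214054 Pa ≈ 214 kPa.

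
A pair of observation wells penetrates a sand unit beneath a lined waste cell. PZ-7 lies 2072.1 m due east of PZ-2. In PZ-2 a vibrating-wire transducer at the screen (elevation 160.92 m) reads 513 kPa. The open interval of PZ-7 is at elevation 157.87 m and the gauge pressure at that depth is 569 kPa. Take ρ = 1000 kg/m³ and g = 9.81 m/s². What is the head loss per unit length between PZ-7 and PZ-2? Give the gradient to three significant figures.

Pressure head at PZ-2: ψ = P/(ρg) = 513×1000 / (1000 × 9.81) = 52.29 m.
Total head at PZ-2: h = z + ψ = 160.92 + 52.29 = 213.21 m.
Pressure head at PZ-7: ψ = P/(ρg) = 569×1000 / (1000 × 9.81) = 58.00 m.
Total head at PZ-7: h = z + ψ = 157.87 + 58.00 = 215.87 m.
Head difference: h(PZ-2) − h(PZ-7) = 213.21 − 215.87 = -2.66 m.
Hydraulic gradient: i = |Δh| / L = 2.66 / 2072.1 = 0.00128.

i ≈ 0.00128 m/m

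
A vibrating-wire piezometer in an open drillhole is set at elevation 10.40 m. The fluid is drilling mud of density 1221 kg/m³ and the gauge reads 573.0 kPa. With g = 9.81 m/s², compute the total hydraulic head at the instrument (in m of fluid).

ψ = P/(ρg) = 573.0×1000 / (1221 × 9.81) = 47.84 m.
h = z + ψ = 10.40 + 47.84 = 58.24 m.

h ≈ 58.24 m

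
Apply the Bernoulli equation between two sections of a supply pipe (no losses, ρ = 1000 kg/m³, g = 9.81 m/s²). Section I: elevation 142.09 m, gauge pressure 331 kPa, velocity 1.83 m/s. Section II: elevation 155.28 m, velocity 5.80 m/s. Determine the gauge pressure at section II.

Pressure head at I: ψ₁ = P₁/(ρg) = 331×1000 / (1000 × 9.81) = 33.74 m.
Velocity heads: v₁²/2g = 1.83²/19.62 = 0.171 m; v₂²/2g = 5.80²/19.62 = 1.715 m.
Total head H = z₁ + ψ₁ + v₁²/2g = 142.09 + 33.74 + 0.171 = 176.00 m.
ψ₂ = H − z₂ − v₂²/2g = 176.00 − 155.28 − 1.715 = 19.00 m.
P₂ = ρgψ₂ = 1000 × 9.81 × 19.00 ≈ 186 kPa.

P₂ ≈ 186 kPa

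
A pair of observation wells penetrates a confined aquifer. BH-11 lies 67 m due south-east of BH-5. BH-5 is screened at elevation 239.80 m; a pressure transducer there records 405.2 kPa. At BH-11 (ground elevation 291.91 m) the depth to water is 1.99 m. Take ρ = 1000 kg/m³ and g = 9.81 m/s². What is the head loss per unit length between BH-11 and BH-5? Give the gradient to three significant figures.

i ≈ 0.132 m/m

Pressure head at BH-5: ψ = P/(ρg) = 405.2×1000 / (1000 × 9.81) = 41.30 m.
Total head at BH-5: h = z + ψ = 239.80 + 41.30 = 281.10 m.
Total head at BH-11: h = 291.91 − 1.99 = 289.92 m.
Head difference: h(BH-5) − h(BH-11) = 281.10 − 289.92 = -8.82 m.
Hydraulic gradient: i = |Δh| / L = 8.82 / 67 = 0.132.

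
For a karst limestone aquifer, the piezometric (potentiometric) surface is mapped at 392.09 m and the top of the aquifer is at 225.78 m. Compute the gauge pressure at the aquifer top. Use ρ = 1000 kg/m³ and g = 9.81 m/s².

P ≈ 1630 kPa

Pressure head at the aquifer top: ψ = h − z = 392.09 − 225.78 = 166.31 m.
P = ρgψ = 1000 × 9.81 × 166.31 = 1631501 Pa ≈ 1630 kPa.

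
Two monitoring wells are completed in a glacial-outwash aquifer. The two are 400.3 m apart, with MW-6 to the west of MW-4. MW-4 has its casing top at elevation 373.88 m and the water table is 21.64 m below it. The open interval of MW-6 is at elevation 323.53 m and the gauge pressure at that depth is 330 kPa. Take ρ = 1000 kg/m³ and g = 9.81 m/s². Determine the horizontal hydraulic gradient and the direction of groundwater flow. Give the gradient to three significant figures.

Total head at MW-4: h = 373.88 − 21.64 = 352.24 m.
Pressure head at MW-6: ψ = P/(ρg) = 330×1000 / (1000 × 9.81) = 33.64 m.
Total head at MW-6: h = z + ψ = 323.53 + 33.64 = 357.17 m.
Head difference: h(MW-4) − h(MW-6) = 352.24 − 357.17 = -4.93 m.
Hydraulic gradient: i = |Δh| / L = 4.93 / 400.3 = 0.0123.
Flow is from higher to lower head: from MW-6 toward MW-4, i.e. toward the east.

i ≈ 0.0123; groundwater flows toward the east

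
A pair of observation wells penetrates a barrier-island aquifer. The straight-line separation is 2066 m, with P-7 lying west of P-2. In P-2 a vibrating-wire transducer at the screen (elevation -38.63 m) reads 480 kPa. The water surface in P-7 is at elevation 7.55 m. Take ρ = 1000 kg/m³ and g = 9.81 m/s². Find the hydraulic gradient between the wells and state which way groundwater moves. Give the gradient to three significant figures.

i ≈ 0.00133; groundwater flows toward the west

Pressure head at P-2: ψ = P/(ρg) = 480×1000 / (1000 × 9.81) = 48.93 m.
Total head at P-2: h = z + ψ = -38.63 + 48.93 = 10.30 m.
Total head at P-7: h = 7.55 m (water level in the piezometer is the total head).
Head difference: h(P-2) − h(P-7) = 10.30 − 7.55 = 2.75 m.
Hydraulic gradient: i = |Δh| / L = 2.75 / 2066 = 0.00133.
Flow is from higher to lower head: from P-2 toward P-7, i.e. toward the west.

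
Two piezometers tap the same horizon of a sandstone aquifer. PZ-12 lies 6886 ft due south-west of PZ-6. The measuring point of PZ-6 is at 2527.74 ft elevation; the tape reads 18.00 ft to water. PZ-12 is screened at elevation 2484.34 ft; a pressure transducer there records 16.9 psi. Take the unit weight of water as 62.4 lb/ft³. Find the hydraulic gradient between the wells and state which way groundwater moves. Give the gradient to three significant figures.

Total head at PZ-6: h = 2527.74 − 18.00 = 2509.74 ft.
Pressure head at PZ-12: ψ = 144·P/γ = 144 × 16.9 / 62.4 = 39.00 ft.
Total head at PZ-12: h = z + ψ = 2484.34 + 39.00 = 2523.34 ft.
Head difference: h(PZ-6) − h(PZ-12) = 2509.74 − 2523.34 = -13.60 ft.
Hydraulic gradient: i = |Δh| / L = 13.60 / 6886 = 0.00198.
Flow is from higher to lower head: from PZ-12 toward PZ-6, i.e. toward the north-east.

i ≈ 0.00198; groundwater flows toward the north-east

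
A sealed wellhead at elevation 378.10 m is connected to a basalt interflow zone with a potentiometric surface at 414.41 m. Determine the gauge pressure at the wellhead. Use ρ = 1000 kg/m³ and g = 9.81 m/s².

Head above the cap: Δh = 414.41 − 378.10 = 36.31 m.
P = ρgΔh = 1000 × 9.81 × 36.31 = 356201 Pa ≈ 356 kPa.

P ≈ 356 kPa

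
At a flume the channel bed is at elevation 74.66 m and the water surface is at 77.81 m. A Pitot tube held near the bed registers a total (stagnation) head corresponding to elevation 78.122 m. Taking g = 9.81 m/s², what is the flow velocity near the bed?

Near the bed, under hydrostatic conditions, the piezometric head (z + ψ) equals the free-surface elevation, 77.81 m.
Velocity head = total − piezometric = 78.122 − 77.81 = 0.312 m.
v = √(2g·h_v) = √(2 × 9.81 × 0.312) = 2.47 m/s.

v ≈ 2.47 m/s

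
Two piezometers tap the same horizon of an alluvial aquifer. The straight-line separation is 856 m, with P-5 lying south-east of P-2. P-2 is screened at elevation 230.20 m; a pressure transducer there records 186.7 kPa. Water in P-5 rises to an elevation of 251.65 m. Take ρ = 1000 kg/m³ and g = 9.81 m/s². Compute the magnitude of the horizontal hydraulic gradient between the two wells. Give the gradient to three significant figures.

Pressure head at P-2: ψ = P/(ρg) = 186.7×1000 / (1000 × 9.81) = 19.03 m.
Total head at P-2: h = z + ψ = 230.20 + 19.03 = 249.23 m.
Total head at P-5: h = 251.65 m (water level in the piezometer is the total head).
Head difference: h(P-2) − h(P-5) = 249.23 − 251.65 = -2.42 m.
Hydraulic gradient: i = |Δh| / L = 2.42 / 856 = 0.00283.

i ≈ 0.00283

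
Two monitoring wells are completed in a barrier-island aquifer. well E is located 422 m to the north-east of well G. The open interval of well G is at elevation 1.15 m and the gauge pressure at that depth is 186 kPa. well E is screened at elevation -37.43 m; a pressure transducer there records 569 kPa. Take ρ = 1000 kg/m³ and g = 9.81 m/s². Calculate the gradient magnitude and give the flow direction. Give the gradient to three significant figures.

i ≈ 0.00109; groundwater flows toward the south-west

Pressure head at well G: ψ = P/(ρg) = 186×1000 / (1000 × 9.81) = 18.96 m.
Total head at well G: h = z + ψ = 1.15 + 18.96 = 20.11 m.
Pressure head at well E: ψ = P/(ρg) = 569×1000 / (1000 × 9.81) = 58.00 m.
Total head at well E: h = z + ψ = -37.43 + 58.00 = 20.57 m.
Head difference: h(well G) − h(well E) = 20.11 − 20.57 = -0.46 m.
Hydraulic gradient: i = |Δh| / L = 0.46 / 422 = 0.00109.
Flow is from higher to lower head: from well E toward well G, i.e. toward the south-west.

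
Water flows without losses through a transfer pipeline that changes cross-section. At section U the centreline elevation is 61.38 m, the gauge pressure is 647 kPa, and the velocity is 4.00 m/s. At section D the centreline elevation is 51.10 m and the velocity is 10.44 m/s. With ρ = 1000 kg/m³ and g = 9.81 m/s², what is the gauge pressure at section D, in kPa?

P₂ ≈ 701 kPa

Pressure head at U: ψ₁ = P₁/(ρg) = 647×1000 / (1000 × 9.81) = 65.95 m.
Velocity heads: v₁²/2g = 4.00²/19.62 = 0.815 m; v₂²/2g = 10.44²/19.62 = 5.555 m.
Total head H = z₁ + ψ₁ + v₁²/2g = 61.38 + 65.95 + 0.815 = 128.15 m.
ψ₂ = H − z₂ − v₂²/2g = 128.15 − 51.10 − 5.555 = 71.50 m.
P₂ = ρgψ₂ = 1000 × 9.81 × 71.50 ≈ 701 kPa.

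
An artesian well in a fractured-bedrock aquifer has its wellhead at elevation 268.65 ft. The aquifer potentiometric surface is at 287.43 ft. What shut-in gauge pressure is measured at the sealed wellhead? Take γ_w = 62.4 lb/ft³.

P ≈ 8.14 psi

Head above the cap: Δh = 287.43 − 268.65 = 18.78 ft.
P = γΔh/144 = 62.4 × 18.78 / 144 = 8.14 psi.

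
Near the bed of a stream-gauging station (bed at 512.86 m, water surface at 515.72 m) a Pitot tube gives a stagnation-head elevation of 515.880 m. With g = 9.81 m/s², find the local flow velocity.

Near the bed, under hydrostatic conditions, the piezometric head (z + ψ) equals the free-surface elevation, 515.72 m.
Velocity head = total − piezometric = 515.880 − 515.72 = 0.160 m.
v = √(2g·h_v) = √(2 × 9.81 × 0.160) = 1.77 m/s.

v ≈ 1.77 m/s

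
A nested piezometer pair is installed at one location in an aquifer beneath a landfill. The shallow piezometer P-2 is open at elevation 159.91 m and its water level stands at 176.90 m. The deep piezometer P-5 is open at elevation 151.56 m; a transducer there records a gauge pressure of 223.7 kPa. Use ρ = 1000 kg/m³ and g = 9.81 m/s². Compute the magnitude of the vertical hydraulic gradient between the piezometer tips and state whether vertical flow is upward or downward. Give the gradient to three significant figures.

|i_v| ≈ 0.304; vertical flow is downward

Total head at P-2: h = 176.90 m (water level in the standpipe).
Pressure head at P-5: ψ = P/(ρg) = 223.7×1000 / (1000 × 9.81) = 22.80 m.
Total head at P-5: h = z + ψ = 151.56 + 22.80 = 174.36 m.
Δh = h(P-2) − h(P-5) = 176.90 − 174.36 = 2.54 m.
Vertical separation Δz = 159.91 − 151.56 = 8.35 m.
|i_v| = |Δh| / Δz = 2.54 / 8.35 = 0.304.
Head is higher in the shallow piezometer, so vertical flow is downward (recharge condition).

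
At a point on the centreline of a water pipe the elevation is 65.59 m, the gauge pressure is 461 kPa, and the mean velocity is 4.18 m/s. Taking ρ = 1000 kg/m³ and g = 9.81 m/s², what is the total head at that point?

h ≈ 113.47 m

Pressure head ψ = P/(ρg) = 461×1000 / (1000 × 9.81) = 46.99 m.
Velocity head = v²/(2g) = 4.18² / (2 × 9.81) = 0.891 m.
h = z + ψ + v²/(2g) = 65.59 + 46.99 + 0.891 = 113.47 m.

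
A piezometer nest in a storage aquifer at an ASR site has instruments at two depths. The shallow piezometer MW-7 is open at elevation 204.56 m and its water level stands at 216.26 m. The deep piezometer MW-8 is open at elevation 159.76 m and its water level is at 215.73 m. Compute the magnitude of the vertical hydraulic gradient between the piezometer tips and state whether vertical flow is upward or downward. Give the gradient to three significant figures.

Total head at MW-7: h = 216.26 m (water level in the standpipe).
Total head at MW-8: h = 215.73 m.
Δh = h(MW-7) − h(MW-8) = 216.26 − 215.73 = 0.53 m.
Vertical separation Δz = 204.56 − 159.76 = 44.80 m.
|i_v| = |Δh| / Δz = 0.53 / 44.80 = 0.0118.
Head is higher in the shallow piezometer, so vertical flow is downward (recharge condition).

|i_v| ≈ 0.0118; vertical flow is downward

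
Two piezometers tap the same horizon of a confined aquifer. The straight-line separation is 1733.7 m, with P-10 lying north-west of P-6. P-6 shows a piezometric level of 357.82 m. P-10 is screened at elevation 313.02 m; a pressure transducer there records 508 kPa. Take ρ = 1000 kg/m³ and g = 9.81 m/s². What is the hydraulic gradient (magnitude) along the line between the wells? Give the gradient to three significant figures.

i ≈ 0.00403

Total head at P-6: h = 357.82 m (water level in the piezometer is the total head).
Pressure head at P-10: ψ = P/(ρg) = 508×1000 / (1000 × 9.81) = 51.78 m.
Total head at P-10: h = z + ψ = 313.02 + 51.78 = 364.80 m.
Head difference: h(P-6) − h(P-10) = 357.82 − 364.80 = -6.98 m.
Hydraulic gradient: i = |Δh| / L = 6.98 / 1733.7 = 0.00403.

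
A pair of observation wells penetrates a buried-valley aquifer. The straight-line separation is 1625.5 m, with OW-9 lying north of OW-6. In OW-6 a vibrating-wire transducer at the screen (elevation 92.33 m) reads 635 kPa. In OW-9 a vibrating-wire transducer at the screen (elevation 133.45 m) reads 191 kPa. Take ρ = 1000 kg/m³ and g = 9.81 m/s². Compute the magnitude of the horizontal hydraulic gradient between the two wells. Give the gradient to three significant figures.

Pressure head at OW-6: ψ = P/(ρg) = 635×1000 / (1000 × 9.81) = 64.73 m.
Total head at OW-6: h = z + ψ = 92.33 + 64.73 = 157.06 m.
Pressure head at OW-9: ψ = P/(ρg) = 191×1000 / (1000 × 9.81) = 19.47 m.
Total head at OW-9: h = z + ψ = 133.45 + 19.47 = 152.92 m.
Head difference: h(OW-6) − h(OW-9) = 157.06 − 152.92 = 4.14 m.
Hydraulic gradient: i = |Δh| / L = 4.14 / 1625.5 = 0.00255.

i ≈ 0.00255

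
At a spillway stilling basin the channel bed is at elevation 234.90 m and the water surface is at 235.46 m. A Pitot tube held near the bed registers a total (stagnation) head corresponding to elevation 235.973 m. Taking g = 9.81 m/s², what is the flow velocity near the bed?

v ≈ 3.17 m/s

Near the bed, under hydrostatic conditions, the piezometric head (z + ψ) equals the free-surface elevation, 235.46 m.
Velocity head = total − piezometric = 235.973 − 235.46 = 0.513 m.
v = √(2g·h_v) = √(2 × 9.81 × 0.513) = 3.17 m/s.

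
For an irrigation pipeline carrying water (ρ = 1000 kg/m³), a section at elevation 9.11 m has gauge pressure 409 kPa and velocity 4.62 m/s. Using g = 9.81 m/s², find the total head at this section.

h ≈ 51.89 m

Pressure head ψ = P/(ρg) = 409×1000 / (1000 × 9.81) = 41.69 m.
Velocity head = v²/(2g) = 4.62² / (2 × 9.81) = 1.088 m.
h = z + ψ + v²/(2g) = 9.11 + 41.69 + 1.088 = 51.89 m.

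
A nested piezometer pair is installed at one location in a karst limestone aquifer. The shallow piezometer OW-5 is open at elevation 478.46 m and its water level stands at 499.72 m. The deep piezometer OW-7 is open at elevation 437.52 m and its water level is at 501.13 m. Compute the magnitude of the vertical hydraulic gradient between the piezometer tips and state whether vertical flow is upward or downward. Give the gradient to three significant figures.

|i_v| ≈ 0.0344; vertical flow is upward

Total head at OW-5: h = 499.72 m (water level in the standpipe).
Total head at OW-7: h = 501.13 m.
Δh = h(OW-5) − h(OW-7) = 499.72 − 501.13 = -1.41 m.
Vertical separation Δz = 478.46 − 437.52 = 40.94 m.
|i_v| = |Δh| / Δz = 1.41 / 40.94 = 0.0344.
Head is higher in the deep piezometer, so vertical flow is upward (discharge condition).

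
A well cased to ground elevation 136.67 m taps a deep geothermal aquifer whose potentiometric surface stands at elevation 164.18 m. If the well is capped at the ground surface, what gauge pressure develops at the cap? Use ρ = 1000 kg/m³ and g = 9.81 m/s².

P ≈ 270 kPa

Head above the cap: Δh = 164.18 − 136.67 = 27.51 m.
P = ρgΔh = 1000 × 9.81 × 27.51 = 269873 Pa ≈ 270 kPa.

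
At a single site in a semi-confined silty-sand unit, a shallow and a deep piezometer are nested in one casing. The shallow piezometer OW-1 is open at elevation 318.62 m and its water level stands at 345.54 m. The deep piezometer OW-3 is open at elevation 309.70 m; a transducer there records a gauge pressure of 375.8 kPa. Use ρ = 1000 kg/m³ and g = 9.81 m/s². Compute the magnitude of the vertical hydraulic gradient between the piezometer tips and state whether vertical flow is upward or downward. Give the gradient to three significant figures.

|i_v| ≈ 0.277; vertical flow is upward

Total head at OW-1: h = 345.54 m (water level in the standpipe).
Pressure head at OW-3: ψ = P/(ρg) = 375.8×1000 / (1000 × 9.81) = 38.31 m.
Total head at OW-3: h = z + ψ = 309.70 + 38.31 = 348.01 m.
Δh = h(OW-1) − h(OW-3) = 345.54 − 348.01 = -2.47 m.
Vertical separation Δz = 318.62 − 309.70 = 8.92 m.
|i_v| = |Δh| / Δz = 2.47 / 8.92 = 0.277.
Head is higher in the deep piezometer, so vertical flow is upward (discharge condition).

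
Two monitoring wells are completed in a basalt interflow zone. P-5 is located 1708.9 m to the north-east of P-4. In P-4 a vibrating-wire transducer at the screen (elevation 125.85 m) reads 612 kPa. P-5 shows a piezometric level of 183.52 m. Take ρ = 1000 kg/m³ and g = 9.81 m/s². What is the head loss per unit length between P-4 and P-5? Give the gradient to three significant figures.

i ≈ 0.00276 m/m

Pressure head at P-4: ψ = P/(ρg) = 612×1000 / (1000 × 9.81) = 62.39 m.
Total head at P-4: h = z + ψ = 125.85 + 62.39 = 188.24 m.
Total head at P-5: h = 183.52 m (water level in the piezometer is the total head).
Head difference: h(P-4) − h(P-5) = 188.24 − 183.52 = 4.72 m.
Hydraulic gradient: i = |Δh| / L = 4.72 / 1708.9 = 0.00276.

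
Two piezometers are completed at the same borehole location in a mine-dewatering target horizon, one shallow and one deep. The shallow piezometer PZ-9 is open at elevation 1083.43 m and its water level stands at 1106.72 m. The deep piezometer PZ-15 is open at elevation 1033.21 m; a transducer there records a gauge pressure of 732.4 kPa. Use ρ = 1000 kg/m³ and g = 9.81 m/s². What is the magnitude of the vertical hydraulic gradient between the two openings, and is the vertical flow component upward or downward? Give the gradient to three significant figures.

Total head at PZ-9: h = 1106.72 m (water level in the standpipe).
Pressure head at PZ-15: ψ = P/(ρg) = 732.4×1000 / (1000 × 9.81) = 74.66 m.
Total head at PZ-15: h = z + ψ = 1033.21 + 74.66 = 1107.87 m.
Δh = h(PZ-9) − h(PZ-15) = 1106.72 − 1107.87 = -1.15 m.
Vertical separation Δz = 1083.43 − 1033.21 = 50.22 m.
|i_v| = |Δh| / Δz = 1.15 / 50.22 = 0.0229.
Head is higher in the deep piezometer, so vertical flow is upward (discharge condition).

|i_v| ≈ 0.0229; vertical flow is upward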